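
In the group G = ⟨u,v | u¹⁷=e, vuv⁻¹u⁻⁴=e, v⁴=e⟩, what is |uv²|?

Compute successive powers until reaching e:
  (uv²)¹ = uv², (uv²)² = e.
The smallest positive k with (uv²)ᵏ = e is 2.

Answer: 2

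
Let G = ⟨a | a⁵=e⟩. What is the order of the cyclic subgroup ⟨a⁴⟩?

|⟨a⁴⟩| equals the order of a⁴. Compute successive powers until reaching e:
  (a⁴)¹ = a⁴, (a⁴)² = a³, (a⁴)³ = a², (a⁴)⁴ = a, (a⁴)⁵ = e.
The smallest positive k with (a⁴)ᵏ = e is 5, so |⟨a⁴⟩| = 5.

Answer: 5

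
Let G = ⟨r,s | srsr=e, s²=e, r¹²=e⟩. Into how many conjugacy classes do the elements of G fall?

The conjugacy classes (representative and size) are:
  [e] (size 1), [r¹¹] (size 2), [r²] (size 2), [r⁹] (size 2), [r⁴] (size 2), [r⁵] (size 2), [r⁶] (size 1), [s] (size 6), [rs] (size 6).
Class equation: 1 + 2 + 2 + 2 + 2 + 2 + 1 + 6 + 6 = 24 = |G|. So G has 9 conjugacy classes.

Answer: 9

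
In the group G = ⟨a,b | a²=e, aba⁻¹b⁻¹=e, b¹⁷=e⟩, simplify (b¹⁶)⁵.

Compute successive powers of (b¹⁶), reducing at each step:
  (b¹⁶)²: (b¹⁶) · b¹⁶ = b¹⁵
  (b¹⁶)³: (b¹⁵) · b¹⁶ = b¹⁴
  (b¹⁶)⁴: (b¹⁴) · b¹⁶ = b¹³
  (b¹⁶)⁵: (b¹³) · b¹⁶ = b¹²

Answer: b¹²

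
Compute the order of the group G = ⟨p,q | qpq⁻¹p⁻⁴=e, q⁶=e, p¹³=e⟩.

Enumerate words in the generators, reducing via the relations: the distinct elements are
  {e, p, q, pq, p², p³, p⁴, p⁵, p⁶, p⁷, p⁸, p⁹, q², q³, q⁴, q⁵, pq², pq³, pq⁴, pq⁵, p²q, p³q, p¹², p¹¹, p¹⁰, p⁴q, p⁵q, p⁶q, p⁷q, p⁸q, p⁹q, p²q², p²q³, p²q⁴, p²q⁵, p³q², p³q³, p³q⁴, p³q⁵, p¹²q, p¹¹q, p¹⁰q, p⁴q², p⁴q³, p⁴q⁴, p⁴q⁵, p⁵q², p⁵q³, p⁵q⁴, p⁵q⁵, p⁶q², p⁶q³, p⁶q⁴, p⁶q⁵, p⁷q², p⁷q³, p⁷q⁴, p⁷q⁵, p⁸q², p⁸q³, p⁸q⁴, p⁸q⁵, p⁹q², p⁹q³, p⁹q⁴, p⁹q⁵, p¹²q², p¹²q³, p¹²q⁴, p¹²q⁵, p¹¹q², p¹¹q³, p¹¹q⁴, p¹¹q⁵, p¹⁰q², p¹⁰q³, p¹⁰q⁴, p¹⁰q⁵}.
No further products give new elements, so |G| = 78.

Answer: 78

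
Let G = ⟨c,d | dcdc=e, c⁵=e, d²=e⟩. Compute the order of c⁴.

Compute successive powers until reaching e:
  (c⁴)¹ = c⁴, (c⁴)² = c³, (c⁴)³ = c², (c⁴)⁴ = c, (c⁴)⁵ = e.
The smallest positive k with (c⁴)ᵏ = e is 5.

Answer: 5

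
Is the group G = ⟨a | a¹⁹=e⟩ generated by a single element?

|G| = 19. The element a has order 19 (its powers give 19 distinct elements), so ⟨a⟩ = G and G is cyclic.

Answer: Yes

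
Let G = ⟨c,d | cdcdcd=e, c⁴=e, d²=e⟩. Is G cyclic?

Every cyclic group is abelian. But c·d = cd while d·c = dc, so c·d ≠ d·c and G is not abelian. Hence G is not cyclic.

Answer: No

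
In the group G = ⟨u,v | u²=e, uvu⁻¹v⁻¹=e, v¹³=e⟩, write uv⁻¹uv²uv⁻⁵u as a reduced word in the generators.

Multiply left to right, reducing at each step:
  u · v⁻¹ = uv¹²
  (uv¹²) · u = v¹²
  (v¹²) · v² = v
  v · u = uv
  (uv) · v⁻⁵ = uv⁹
  (uv⁹) · u = v⁹

Answer: v⁹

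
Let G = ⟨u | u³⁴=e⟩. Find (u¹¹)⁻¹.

The order of (u¹¹) is 34 (smallest k with (u¹¹)ᵏ = e), so (u¹¹)⁻¹ = (u¹¹)³³ = u²³.
Check: (u¹¹) · (u²³) → (u¹¹) · u²³ = e, giving e as required.

Answer: u²³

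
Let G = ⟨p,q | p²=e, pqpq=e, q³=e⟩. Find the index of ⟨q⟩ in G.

First find ord(q) by computing successive powers:
  q¹ = q, q² = q², q³ = e.
So |⟨q⟩| = ord(q) = 3. With |G| = 6, by Lagrange [G : ⟨q⟩] = 6/3 = 2.

Answer: 2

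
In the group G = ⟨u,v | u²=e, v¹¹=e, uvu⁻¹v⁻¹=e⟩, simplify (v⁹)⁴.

Compute successive powers of (v⁹), reducing at each step:
  (v⁹)²: (v⁹) · v⁹ = v⁷
  (v⁹)³: (v⁷) · v⁹ = v⁵
  (v⁹)⁴: (v⁵) · v⁹ = v³

Answer: v³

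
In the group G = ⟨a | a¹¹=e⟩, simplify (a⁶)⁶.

Compute successive powers of (a⁶), reducing at each step:
  (a⁶)²: (a⁶) · a⁶ = a
  (a⁶)³: a · a⁶ = a⁷
  (a⁶)⁴: (a⁷) · a⁶ = a²
  (a⁶)⁵: (a²) · a⁶ = a⁸
  (a⁶)⁶: (a⁸) · a⁶ = a³

Answer: a³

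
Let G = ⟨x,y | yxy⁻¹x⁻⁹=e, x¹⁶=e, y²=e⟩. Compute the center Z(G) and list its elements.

An element z ∈ Z(G) iff z commutes with every generator.
For example x² is central: (x²)·x = x³ = x·(x²); (x²)·y = x²y = y·(x²).
Whereas x ∉ Z(G) since x·y = xy ≠ x⁹y = y·x.
Checking each of the 32 elements this way gives Z(G) = {e, x², x⁴, x⁶, x⁸, x¹⁰, x¹², x¹⁴}, of order 8.

Answer: {e, x², x⁴, x⁶, x⁸, x¹⁰, x¹², x¹⁴}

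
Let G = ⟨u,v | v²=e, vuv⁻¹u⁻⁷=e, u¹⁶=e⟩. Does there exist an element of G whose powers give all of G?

Every cyclic group is abelian. But u·v = uv while v·u = u⁷v, so u·v ≠ v·u and G is not abelian. Hence G is not cyclic.

Answer: No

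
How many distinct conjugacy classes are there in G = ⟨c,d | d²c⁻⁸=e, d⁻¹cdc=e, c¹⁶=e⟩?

The conjugacy classes (representative and size) are:
  [e] (size 1), [c] (size 2), [c¹⁴] (size 2), [c³] (size 2), [c¹²] (size 2), [c⁵] (size 2), [c¹⁰] (size 2), [c⁷] (size 2), [c⁸] (size 1), [c⁶d] (size 8), [c³d⁻¹] (size 8).
Class equation: 1 + 2 + 2 + 2 + 2 + 2 + 2 + 2 + 1 + 8 + 8 = 32 = |G|. So G has 11 conjugacy classes.

Answer: 11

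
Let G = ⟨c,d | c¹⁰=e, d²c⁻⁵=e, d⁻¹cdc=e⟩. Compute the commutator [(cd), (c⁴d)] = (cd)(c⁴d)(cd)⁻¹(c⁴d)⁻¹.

[(cd), (c⁴d)] = (cd)·(c⁴d)·(cd)⁻¹·(c⁴d)⁻¹.
  (cd) · (c⁴d) = c²
  (c²) · (cd⁻¹) = c³d⁻¹
  (c³d⁻¹) · (c⁴d⁻¹) = c⁴

Answer: c⁴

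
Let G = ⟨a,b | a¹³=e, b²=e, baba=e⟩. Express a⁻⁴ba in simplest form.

Multiply left to right, reducing at each step:
  (a⁹) · b = a⁹b
  (a⁹b) · a = a⁸b

Answer: a⁸b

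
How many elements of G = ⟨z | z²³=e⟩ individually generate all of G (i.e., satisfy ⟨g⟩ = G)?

G is cyclic of order 23. An element generates G iff its order is 23, and a cyclic group of order 23 has exactly φ(23) = 22 such elements.

Answer: 22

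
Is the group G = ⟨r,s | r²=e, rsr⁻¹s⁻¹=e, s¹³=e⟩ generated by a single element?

|G| = 26. The element rs has order 26 (its powers give 26 distinct elements), so ⟨rs⟩ = G and G is cyclic.

Answer: Yes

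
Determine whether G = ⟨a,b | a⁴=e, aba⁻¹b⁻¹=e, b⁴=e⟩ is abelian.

Each pair of generators commutes: a·b = ab = b·a. Since the generators pairwise commute, every element of G commutes with every other, so G is abelian.

Answer: Yes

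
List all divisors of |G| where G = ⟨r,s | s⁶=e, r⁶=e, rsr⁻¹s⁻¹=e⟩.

|G| = 36 = 2² · 3². By Lagrange's theorem the order of any subgroup divides 36; the divisors of 36 are 1, 2, 3, 4, 6, 9, 12, 18, 36.

Answer: 1, 2, 3, 4, 6, 9, 12, 18, 36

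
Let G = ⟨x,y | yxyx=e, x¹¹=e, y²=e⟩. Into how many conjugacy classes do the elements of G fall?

The conjugacy classes (representative and size) are:
  [e] (size 1), [x¹⁰] (size 2), [x²] (size 2), [x³] (size 2), [x⁷] (size 2), [x⁶] (size 2), [x²y] (size 11).
Class equation: 1 + 2 + 2 + 2 + 2 + 2 + 11 = 22 = |G|. So G has 7 conjugacy classes.

Answer: 7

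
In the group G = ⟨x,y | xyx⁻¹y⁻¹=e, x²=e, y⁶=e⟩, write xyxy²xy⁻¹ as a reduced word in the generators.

Multiply left to right, reducing at each step:
  x · y = xy
  (xy) · x = y
  y · y² = y³
  (y³) · x = xy³
  (xy³) · y⁻¹ = xy²

Answer: xy²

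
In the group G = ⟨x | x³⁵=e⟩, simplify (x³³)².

Compute successive powers of (x³³), reducing at each step:
  (x³³)²: (x³³) · x³³ = x³¹

Answer: x³¹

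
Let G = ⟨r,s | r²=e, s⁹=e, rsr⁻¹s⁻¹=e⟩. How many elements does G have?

Enumerate words in the generators, reducing via the relations: the distinct elements are
  {e, r, s, rs, s², s³, s⁴, s⁵, s⁶, s⁷, s⁸, rs², rs³, rs⁴, rs⁵, rs⁶, rs⁷, rs⁸}.
No further products give new elements, so |G| = 18.

Answer: 18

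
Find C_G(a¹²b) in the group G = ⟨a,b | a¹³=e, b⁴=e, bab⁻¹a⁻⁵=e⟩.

⟨a¹²b⟩ ⊆ C_G(a¹²b) since powers of a¹²b commute with a¹²b; so |C_G(a¹²b)| ≥ |⟨a¹²b⟩| = 4.
By orbit–stabilizer, |C_G(a¹²b)| = |G| / |conj. class of a¹²b| = 52 / 13 = 4.
The 4 elements commuting with a¹²b are {e, a⁷b², a¹²b, a⁸b³}.

Answer: {e, a⁷b², a¹²b, a⁸b³}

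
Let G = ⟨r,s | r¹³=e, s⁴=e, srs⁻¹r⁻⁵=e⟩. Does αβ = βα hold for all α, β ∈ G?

r·s = rs but s·r = r⁵s, so r·s ≠ s·r and G is not abelian.

Answer: No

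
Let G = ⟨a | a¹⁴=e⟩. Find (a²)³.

Compute successive powers of (a²), reducing at each step:
  (a²)²: (a²) · a² = a⁴
  (a²)³: (a⁴) · a² = a⁶

Answer: a⁶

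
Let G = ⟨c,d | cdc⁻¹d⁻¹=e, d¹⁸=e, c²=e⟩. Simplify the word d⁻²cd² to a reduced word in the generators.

Multiply left to right, reducing at each step:
  (d¹⁶) · c = cd¹⁶
  (cd¹⁶) · d² = c

Answer: c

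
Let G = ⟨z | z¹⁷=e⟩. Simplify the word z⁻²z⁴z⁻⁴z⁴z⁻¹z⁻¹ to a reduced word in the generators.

Multiply left to right, reducing at each step:
  (z¹⁵) · z⁴ = z²
  (z²) · z⁻⁴ = z¹⁵
  (z¹⁵) · z⁴ = z²
  (z²) · z⁻¹ = z
  z · z⁻¹ = e

Answer: e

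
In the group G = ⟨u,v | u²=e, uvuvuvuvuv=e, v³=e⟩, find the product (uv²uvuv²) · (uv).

Compute (uv²uvuv²) · (uv) by multiplying left to right and reducing via the relations at each step:
  (uv²uvuv²) · u = uv²uvuv²u
  (uv²uvuv²u) · v = uv²uvuv²uv

Answer: uv²uvuv²uv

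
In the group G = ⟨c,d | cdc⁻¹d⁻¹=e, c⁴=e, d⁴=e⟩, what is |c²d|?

Compute successive powers until reaching e:
  (c²d)¹ = c²d, (c²d)² = d², (c²d)³ = c²d³, (c²d)⁴ = e.
The smallest positive k with (c²d)ᵏ = e is 4.

Answer: 4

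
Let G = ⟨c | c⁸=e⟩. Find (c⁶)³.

Compute successive powers of (c⁶), reducing at each step:
  (c⁶)²: (c⁶) · c⁶ = c⁴
  (c⁶)³: (c⁴) · c⁶ = c²

Answer: c²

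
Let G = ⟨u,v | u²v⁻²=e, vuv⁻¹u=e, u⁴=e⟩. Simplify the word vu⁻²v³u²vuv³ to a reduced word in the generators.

Multiply left to right, reducing at each step:
  v · u⁻² = v⁻¹
  (v⁻¹) · v³ = u²
  (u²) · u² = e
  e · v = v
  v · u = uv⁻¹
  (uv⁻¹) · v³ = u³

Answer: u³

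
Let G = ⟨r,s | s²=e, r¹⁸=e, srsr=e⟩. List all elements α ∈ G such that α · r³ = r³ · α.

⟨r³⟩ ⊆ C_G(r³) since powers of r³ commute with r³; so |C_G(r³)| ≥ |⟨r³⟩| = 6.
By orbit–stabilizer, |C_G(r³)| = |G| / |conj. class of r³| = 36 / 2 = 18.
The 18 elements commuting with r³ are {e, r, r², r³, r⁴, r⁵, r⁶, r⁷, r⁸, r⁹, r¹⁰, r¹¹, r¹², r¹³, r¹⁴, r¹⁵, r¹⁶, r¹⁷}.

Answer: {e, r, r², r³, r⁴, r⁵, r⁶, r⁷, r⁸, r⁹, r¹⁰, r¹¹, r¹², r¹³, r¹⁴, r¹⁵, r¹⁶, r¹⁷}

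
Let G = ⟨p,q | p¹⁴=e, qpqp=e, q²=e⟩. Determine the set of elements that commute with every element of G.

An element z ∈ Z(G) iff z commutes with every generator.
For example p⁷ is central: (p⁷)·p = p⁸ = p·(p⁷); (p⁷)·q = p⁷q = q·(p⁷).
Whereas p ∉ Z(G) since p·q = pq ≠ p¹³q = q·p.
Checking each of the 28 elements this way gives Z(G) = {e, p⁷}, of order 2.

Answer: {e, p⁷}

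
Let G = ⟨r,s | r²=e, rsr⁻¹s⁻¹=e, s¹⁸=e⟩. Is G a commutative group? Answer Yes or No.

Each pair of generators commutes: r·s = rs = s·r. Since the generators pairwise commute, every element of G commutes with every other, so G is abelian.

Answer: Yes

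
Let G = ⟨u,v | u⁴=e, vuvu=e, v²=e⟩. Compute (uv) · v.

Compute (uv) · v by multiplying left to right and reducing via the relations at each step:
  (uv) · v = u

Answer: u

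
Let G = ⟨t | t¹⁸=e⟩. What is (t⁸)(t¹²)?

Compute (t⁸) · (t¹²) by multiplying left to right and reducing via the relations at each step:
  (t⁸) · t¹² = t²

Answer: t²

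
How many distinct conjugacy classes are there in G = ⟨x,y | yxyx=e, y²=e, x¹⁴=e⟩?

The conjugacy classes (representative and size) are:
  [e] (size 1), [x¹³] (size 2), [x²] (size 2), [x³] (size 2), [x¹⁰] (size 2), [x⁵] (size 2), [x⁸] (size 2), [x⁷] (size 1), [x⁶y] (size 7), [x⁹y] (size 7).
Class equation: 1 + 2 + 2 + 2 + 2 + 2 + 2 + 1 + 7 + 7 = 28 = |G|. So G has 10 conjugacy classes.

Answer: 10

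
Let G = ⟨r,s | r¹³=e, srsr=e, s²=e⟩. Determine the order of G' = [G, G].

G' = [G, G] is generated by all commutators. The generator-pair commutators are: [r, s] = r².
The subgroup they normally generate is {e, r, r², r³, r⁴, r⁵, r⁶, r⁷, r⁸, r⁹, r¹⁰, r¹¹, r¹²}, of order 13.
Check: |G/G'| = 26/13 = 2 is the order of the abelianisation.

Answer: 13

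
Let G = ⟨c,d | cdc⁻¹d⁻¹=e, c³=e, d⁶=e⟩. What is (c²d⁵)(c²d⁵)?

Compute (c²d⁵) · (c²d⁵) by multiplying left to right and reducing via the relations at each step:
  (c²d⁵) · c² = cd⁵
  (cd⁵) · d⁵ = cd⁴

Answer: cd⁴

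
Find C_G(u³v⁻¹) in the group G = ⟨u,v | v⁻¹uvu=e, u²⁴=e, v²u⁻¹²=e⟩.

⟨u³v⁻¹⟩ ⊆ C_G(u³v⁻¹) since powers of u³v⁻¹ commute with u³v⁻¹; so |C_G(u³v⁻¹)| ≥ |⟨u³v⁻¹⟩| = 4.
By orbit–stabilizer, |C_G(u³v⁻¹)| = |G| / |conj. class of u³v⁻¹| = 48 / 12 = 4.
The 4 elements commuting with u³v⁻¹ are {e, u¹², u³v, u³v⁻¹}.

Answer: {e, u¹², u³v, u³v⁻¹}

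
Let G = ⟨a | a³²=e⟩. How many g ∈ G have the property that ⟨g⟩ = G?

G is cyclic of order 32. An element generates G iff its order is 32, and a cyclic group of order 32 has exactly φ(32) = 16 such elements.

Answer: 16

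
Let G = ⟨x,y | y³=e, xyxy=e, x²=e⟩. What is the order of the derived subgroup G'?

G' = [G, G] is generated by all commutators. The generator-pair commutators are: [x, y] = y.
The subgroup they normally generate is {e, y, y²}, of order 3.
Check: |G/G'| = 6/3 = 2 is the order of the abelianisation.

Answer: 3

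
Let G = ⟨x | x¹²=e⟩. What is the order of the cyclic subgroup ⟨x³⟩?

|⟨x³⟩| equals the order of x³. Compute successive powers until reaching e:
  (x³)¹ = x³, (x³)² = x⁶, (x³)³ = x⁹, (x³)⁴ = e.
The smallest positive k with (x³)ᵏ = e is 4, so |⟨x³⟩| = 4.

Answer: 4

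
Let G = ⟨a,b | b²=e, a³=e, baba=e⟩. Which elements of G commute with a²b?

⟨a²b⟩ ⊆ C_G(a²b) since powers of a²b commute with a²b; so |C_G(a²b)| ≥ |⟨a²b⟩| = 2.
By orbit–stabilizer, |C_G(a²b)| = |G| / |conj. class of a²b| = 6 / 3 = 2.
The 2 elements commuting with a²b are {e, a²b}.

Answer: {e, a²b}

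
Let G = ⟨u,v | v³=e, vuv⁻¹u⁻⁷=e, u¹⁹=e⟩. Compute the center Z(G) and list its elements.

An element z ∈ Z(G) iff z commutes with every generator.
For example e is central: e·u = u = u·e; e·v = v = v·e.
Whereas u ∉ Z(G) since u·v = uv ≠ u⁷v = v·u.
Checking each of the 57 elements this way gives Z(G) = {e}, of order 1.

Answer: {e}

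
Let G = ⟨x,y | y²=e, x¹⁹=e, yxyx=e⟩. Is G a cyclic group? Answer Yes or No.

Every cyclic group is abelian. But x·y = xy while y·x = x¹⁸y, so x·y ≠ y·x and G is not abelian. Hence G is not cyclic.

Answer: No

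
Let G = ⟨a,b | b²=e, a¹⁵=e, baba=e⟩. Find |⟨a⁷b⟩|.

|⟨a⁷b⟩| equals the order of a⁷b. Compute successive powers until reaching e:
  (a⁷b)¹ = a⁷b, (a⁷b)² = e.
The smallest positive k with (a⁷b)ᵏ = e is 2, so |⟨a⁷b⟩| = 2.

Answer: 2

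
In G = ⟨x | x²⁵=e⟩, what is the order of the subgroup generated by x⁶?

|⟨x⁶⟩| equals the order of x⁶. Compute successive powers until reaching e:
  (x⁶)¹ = x⁶, (x⁶)² = x¹², (x⁶)³ = x¹⁸, (x⁶)⁴ = x²⁴, (x⁶)⁵ = x⁵, (x⁶)⁶ = x¹¹, (x⁶)⁷ = x¹⁷, (x⁶)⁸ = x²³, (x⁶)⁹ = x⁴, (x⁶)¹⁰ = x¹⁰, (x⁶)¹¹ = x¹⁶, (x⁶)¹² = x²², (x⁶)¹³ = x³, (x⁶)¹⁴ = x⁹, (x⁶)¹⁵ = x¹⁵, (x⁶)¹⁶ = x²¹, (x⁶)¹⁷ = x², (x⁶)¹⁸ = x⁸, (x⁶)¹⁹ = x¹⁴, (x⁶)²⁰ = x²⁰, (x⁶)²¹ = x, (x⁶)²² = x⁷, (x⁶)²³ = x¹³, (x⁶)²⁴ = x¹⁹, (x⁶)²⁵ = e.
The smallest positive k with (x⁶)ᵏ = e is 25, so |⟨x⁶⟩| = 25.

Answer: 25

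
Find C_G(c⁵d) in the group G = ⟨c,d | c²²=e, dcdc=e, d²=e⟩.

⟨c⁵d⟩ ⊆ C_G(c⁵d) since powers of c⁵d commute with c⁵d; so |C_G(c⁵d)| ≥ |⟨c⁵d⟩| = 2.
By orbit–stabilizer, |C_G(c⁵d)| = |G| / |conj. class of c⁵d| = 44 / 11 = 4.
The 4 elements commuting with c⁵d are {e, c¹¹, c⁵d, c¹⁶d}.

Answer: {e, c¹¹, c⁵d, c¹⁶d}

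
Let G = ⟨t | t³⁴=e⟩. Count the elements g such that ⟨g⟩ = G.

G is cyclic of order 34. An element generates G iff its order is 34, and a cyclic group of order 34 has exactly φ(34) = 16 such elements.

Answer: 16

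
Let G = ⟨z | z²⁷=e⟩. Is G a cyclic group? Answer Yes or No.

|G| = 27. The element z has order 27 (its powers give 27 distinct elements), so ⟨z⟩ = G and G is cyclic.

Answer: Yes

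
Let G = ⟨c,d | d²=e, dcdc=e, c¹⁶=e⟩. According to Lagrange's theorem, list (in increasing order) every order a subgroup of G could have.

|G| = 32 = 2⁵. By Lagrange's theorem the order of any subgroup divides 32; the divisors of 32 are 1, 2, 4, 8, 16, 32.

Answer: 1, 2, 4, 8, 16, 32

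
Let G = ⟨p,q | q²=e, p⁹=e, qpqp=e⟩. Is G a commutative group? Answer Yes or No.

p·q = pq but q·p = p⁸q, so p·q ≠ q·p and G is not abelian.

Answer: No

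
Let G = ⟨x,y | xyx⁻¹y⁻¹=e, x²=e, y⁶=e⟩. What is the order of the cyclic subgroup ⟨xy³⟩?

|⟨xy³⟩| equals the order of xy³. Compute successive powers until reaching e:
  (xy³)¹ = xy³, (xy³)² = e.
The smallest positive k with (xy³)ᵏ = e is 2, so |⟨xy³⟩| = 2.

Answer: 2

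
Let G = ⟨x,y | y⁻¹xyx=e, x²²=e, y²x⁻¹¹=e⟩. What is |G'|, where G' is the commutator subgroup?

G' = [G, G] is generated by all commutators. The generator-pair commutators are: [x, y] = x².
The subgroup they normally generate is {e, x², x⁴, x⁶, x⁸, x¹⁰, x¹², x¹⁴, x¹⁶, x¹⁸, x²⁰}, of order 11.
Check: |G/G'| = 44/11 = 4 is the order of the abelianisation.

Answer: 11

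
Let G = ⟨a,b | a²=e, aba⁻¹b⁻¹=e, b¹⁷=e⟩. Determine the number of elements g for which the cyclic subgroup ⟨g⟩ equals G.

G is cyclic of order 34. An element generates G iff its order is 34, and a cyclic group of order 34 has exactly φ(34) = 16 such elements.

Answer: 16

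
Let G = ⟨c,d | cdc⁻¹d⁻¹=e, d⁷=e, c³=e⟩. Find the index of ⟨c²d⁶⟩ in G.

First find ord(c²d⁶) by computing successive powers:
  (c²d⁶)¹ = c²d⁶, (c²d⁶)² = cd⁵, (c²d⁶)³ = d⁴, (c²d⁶)⁴ = c²d³, (c²d⁶)⁵ = cd², (c²d⁶)⁶ = d, (c²d⁶)⁷ = c², (c²d⁶)⁸ = cd⁶, (c²d⁶)⁹ = d⁵, (c²d⁶)¹⁰ = c²d⁴, (c²d⁶)¹¹ = cd³, (c²d⁶)¹² = d², (c²d⁶)¹³ = c²d, (c²d⁶)¹⁴ = c, (c²d⁶)¹⁵ = d⁶, (c²d⁶)¹⁶ = c²d⁵, (c²d⁶)¹⁷ = cd⁴, (c²d⁶)¹⁸ = d³, (c²d⁶)¹⁹ = c²d², (c²d⁶)²⁰ = cd, (c²d⁶)²¹ = e.
So |⟨c²d⁶⟩| = ord(c²d⁶) = 21. With |G| = 21, by Lagrange [G : ⟨c²d⁶⟩] = 21/21 = 1.

Answer: 1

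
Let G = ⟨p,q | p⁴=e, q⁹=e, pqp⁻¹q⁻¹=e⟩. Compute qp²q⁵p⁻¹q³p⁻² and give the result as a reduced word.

Multiply left to right, reducing at each step:
  q · p² = p²q
  (p²q) · q⁵ = p²q⁶
  (p²q⁶) · p⁻¹ = pq⁶
  (pq⁶) · q³ = p
  p · p⁻² = p³

Answer: p³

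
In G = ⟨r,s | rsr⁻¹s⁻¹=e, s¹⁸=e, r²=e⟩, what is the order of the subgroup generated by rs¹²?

|⟨rs¹²⟩| equals the order of rs¹². Compute successive powers until reaching e:
  (rs¹²)¹ = rs¹², (rs¹²)² = s⁶, (rs¹²)³ = r, (rs¹²)⁴ = s¹², (rs¹²)⁵ = rs⁶, (rs¹²)⁶ = e.
The smallest positive k with (rs¹²)ᵏ = e is 6, so |⟨rs¹²⟩| = 6.

Answer: 6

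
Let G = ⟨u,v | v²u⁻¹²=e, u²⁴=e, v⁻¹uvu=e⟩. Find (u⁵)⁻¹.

The order of (u⁵) is 24 (smallest k with (u⁵)ᵏ = e), so (u⁵)⁻¹ = (u⁵)²³ = u¹⁹.
Check: (u⁵) · (u¹⁹) → (u⁵) · u¹⁹ = e, giving e as required.

Answer: u¹⁹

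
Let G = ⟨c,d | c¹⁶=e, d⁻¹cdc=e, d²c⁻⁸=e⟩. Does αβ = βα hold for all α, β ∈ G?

c·d = cd but d·c = c⁷d⁻¹, so c·d ≠ d·c and G is not abelian.

Answer: No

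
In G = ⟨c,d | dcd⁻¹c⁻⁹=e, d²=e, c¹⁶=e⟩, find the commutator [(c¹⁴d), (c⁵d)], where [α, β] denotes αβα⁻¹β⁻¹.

[(c¹⁴d), (c⁵d)] = (c¹⁴d)·(c⁵d)·(c¹⁴d)⁻¹·(c⁵d)⁻¹.
  (c¹⁴d) · (c⁵d) = c¹¹
  (c¹¹) · (c²d) = c¹³d
  (c¹³d) · (c³d) = c⁸

Answer: c⁸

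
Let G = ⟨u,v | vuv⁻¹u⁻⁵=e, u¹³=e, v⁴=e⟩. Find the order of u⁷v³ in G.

Compute successive powers until reaching e:
  (u⁷v³)¹ = u⁷v³, (u⁷v³)² = u¹¹v², (u⁷v³)³ = u⁴v, (u⁷v³)⁴ = e.
The smallest positive k with (u⁷v³)ᵏ = e is 4.

Answer: 4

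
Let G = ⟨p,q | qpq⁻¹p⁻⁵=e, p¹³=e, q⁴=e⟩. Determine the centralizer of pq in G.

⟨pq⟩ ⊆ C_G(pq) since powers of pq commute with pq; so |C_G(pq)| ≥ |⟨pq⟩| = 4.
By orbit–stabilizer, |C_G(pq)| = |G| / |conj. class of pq| = 52 / 13 = 4.
The 4 elements commuting with pq are {e, pq, p⁵q³, p⁶q²}.

Answer: {e, pq, p⁵q³, p⁶q²}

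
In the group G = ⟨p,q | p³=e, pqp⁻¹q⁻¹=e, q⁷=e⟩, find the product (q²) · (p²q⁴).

Compute (q²) · (p²q⁴) by multiplying left to right and reducing via the relations at each step:
  (q²) · p² = p²q²
  (p²q²) · q⁴ = p²q⁶

Answer: p²q⁶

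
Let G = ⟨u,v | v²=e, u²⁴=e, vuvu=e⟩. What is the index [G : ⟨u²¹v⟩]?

First find ord(u²¹v) by computing successive powers:
  (u²¹v)¹ = u²¹v, (u²¹v)² = e.
So |⟨u²¹v⟩| = ord(u²¹v) = 2. With |G| = 48, by Lagrange [G : ⟨u²¹v⟩] = 48/2 = 24.

Answer: 24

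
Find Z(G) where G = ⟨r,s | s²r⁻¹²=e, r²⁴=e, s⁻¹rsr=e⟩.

An element z ∈ Z(G) iff z commutes with every generator.
For example r¹² is central: (r¹²)·r = r¹³ = r·(r¹²); (r¹²)·s = s⁻¹ = s·(r¹²).
Whereas r ∉ Z(G) since r·s = rs ≠ r¹¹s⁻¹ = s·r.
Checking each of the 48 elements this way gives Z(G) = {e, r¹²}, of order 2.

Answer: {e, r¹²}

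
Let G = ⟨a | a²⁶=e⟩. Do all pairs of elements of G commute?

G has a single generator, so G is cyclic and hence abelian.

Answer: Yes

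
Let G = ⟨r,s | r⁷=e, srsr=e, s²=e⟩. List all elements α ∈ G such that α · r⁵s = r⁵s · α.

⟨r⁵s⟩ ⊆ C_G(r⁵s) since powers of r⁵s commute with r⁵s; so |C_G(r⁵s)| ≥ |⟨r⁵s⟩| = 2.
By orbit–stabilizer, |C_G(r⁵s)| = |G| / |conj. class of r⁵s| = 14 / 7 = 2.
The 2 elements commuting with r⁵s are {e, r⁵s}.

Answer: {e, r⁵s}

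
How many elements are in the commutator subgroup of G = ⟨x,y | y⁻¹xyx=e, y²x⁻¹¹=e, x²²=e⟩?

G' = [G, G] is generated by all commutators. The generator-pair commutators are: [x, y] = x².
The subgroup they normally generate is {e, x², x⁴, x⁶, x⁸, x¹⁰, x¹², x¹⁴, x¹⁶, x¹⁸, x²⁰}, of order 11.
Check: |G/G'| = 44/11 = 4 is the order of the abelianisation.

Answer: 11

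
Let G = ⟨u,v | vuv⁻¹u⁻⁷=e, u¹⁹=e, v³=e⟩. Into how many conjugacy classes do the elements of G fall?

The conjugacy classes (representative and size) are:
  [e] (size 1), [u¹¹] (size 3), [u¹⁴] (size 3), [u⁶] (size 3), [u¹⁷] (size 3), [u¹²] (size 3), [u¹⁰] (size 3), [u²v] (size 19), [u¹⁸v²] (size 19).
Class equation: 1 + 3 + 3 + 3 + 3 + 3 + 3 + 19 + 19 = 57 = |G|. So G has 9 conjugacy classes.

Answer: 9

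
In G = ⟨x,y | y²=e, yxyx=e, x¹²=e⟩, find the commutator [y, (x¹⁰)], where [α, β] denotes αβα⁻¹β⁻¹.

[y, (x¹⁰)] = y·(x¹⁰)·y⁻¹·(x¹⁰)⁻¹.
  y · (x¹⁰) = x²y
  (x²y) · y = x²
  (x²) · (x²) = x⁴

Answer: x⁴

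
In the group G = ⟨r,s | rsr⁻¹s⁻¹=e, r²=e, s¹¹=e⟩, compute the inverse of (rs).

The order of (rs) is 22 (smallest k with (rs)ᵏ = e), so (rs)⁻¹ = (rs)²¹ = rs¹⁰.
Check: (rs) · (rs¹⁰) → (rs) · r = s;   s · s¹⁰ = e, giving e as required.

Answer: rs¹⁰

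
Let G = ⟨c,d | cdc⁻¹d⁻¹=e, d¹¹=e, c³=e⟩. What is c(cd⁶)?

Compute c · (cd⁶) by multiplying left to right and reducing via the relations at each step:
  c · c = c²
  (c²) · d⁶ = c²d⁶

Answer: c²d⁶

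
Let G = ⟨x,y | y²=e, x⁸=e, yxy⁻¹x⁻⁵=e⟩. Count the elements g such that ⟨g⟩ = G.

⟨g⟩ = G would require ord(g) = |G| = 16, but the maximum element order in G is 8 < 16. So G is not cyclic and no single element generates it: the count is 0.

Answer: 0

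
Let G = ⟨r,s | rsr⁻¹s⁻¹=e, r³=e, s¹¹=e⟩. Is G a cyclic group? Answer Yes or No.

|G| = 33. The element rs has order 33 (its powers give 33 distinct elements), so ⟨rs⟩ = G and G is cyclic.

Answer: Yes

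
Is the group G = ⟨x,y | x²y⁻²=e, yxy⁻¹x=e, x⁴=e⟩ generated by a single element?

Every cyclic group is abelian. But x·y = xy while y·x = xy⁻¹, so x·y ≠ y·x and G is not abelian. Hence G is not cyclic.

Answer: No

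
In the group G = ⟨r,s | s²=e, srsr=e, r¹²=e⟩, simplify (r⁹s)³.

Compute successive powers of (r⁹s), reducing at each step:
  (r⁹s)²: (r⁹s) · r⁹ = s;   s · s = e
  (r⁹s)³: e · r⁹ = r⁹;   (r⁹) · s = r⁹s

Answer: r⁹s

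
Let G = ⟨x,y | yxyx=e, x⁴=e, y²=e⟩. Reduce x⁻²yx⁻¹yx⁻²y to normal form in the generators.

Multiply left to right, reducing at each step:
  (x²) · y = x²y
  (x²y) · x⁻¹ = x³y
  (x³y) · y = x³
  (x³) · x⁻² = x
  x · y = xy

Answer: xy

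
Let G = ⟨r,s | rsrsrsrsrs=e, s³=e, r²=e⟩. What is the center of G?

An element z ∈ Z(G) iff z commutes with every generator.
For example e is central: e·r = r = r·e; e·s = s = s·e.
Whereas r ∉ Z(G) since r·s = rs ≠ sr = s·r.
Checking each of the 60 elements this way gives Z(G) = {e}, of order 1.

Answer: {e}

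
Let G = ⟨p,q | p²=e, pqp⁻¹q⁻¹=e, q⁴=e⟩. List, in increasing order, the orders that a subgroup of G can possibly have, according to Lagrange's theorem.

|G| = 8 = 2³. By Lagrange's theorem the order of any subgroup divides 8; the divisors of 8 are 1, 2, 4, 8.

Answer: 1, 2, 4, 8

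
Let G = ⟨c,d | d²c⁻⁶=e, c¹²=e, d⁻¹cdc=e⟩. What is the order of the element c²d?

Compute successive powers until reaching e:
  (c²d)¹ = c²d, (c²d)² = c⁶, (c²d)³ = c²d⁻¹, (c²d)⁴ = e.
The smallest positive k with (c²d)ᵏ = e is 4.

Answer: 4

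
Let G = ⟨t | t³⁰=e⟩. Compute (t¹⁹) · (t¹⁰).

Compute (t¹⁹) · (t¹⁰) by multiplying left to right and reducing via the relations at each step:
  (t¹⁹) · t¹⁰ = t²⁹

Answer: t²⁹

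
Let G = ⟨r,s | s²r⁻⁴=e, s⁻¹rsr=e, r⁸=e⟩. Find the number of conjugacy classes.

The conjugacy classes (representative and size) are:
  [e] (size 1), [r⁷] (size 2), [r⁶] (size 2), [r³] (size 2), [r⁴] (size 1), [r²s⁻¹] (size 4), [r³s⁻¹] (size 4).
Class equation: 1 + 2 + 2 + 2 + 1 + 4 + 4 = 16 = |G|. So G has 7 conjugacy classes.

Answer: 7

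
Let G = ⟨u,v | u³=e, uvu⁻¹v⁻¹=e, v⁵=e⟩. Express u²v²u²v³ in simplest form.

Multiply left to right, reducing at each step:
  (u²) · v² = u²v²
  (u²v²) · u² = uv²
  (uv²) · v³ = u

Answer: u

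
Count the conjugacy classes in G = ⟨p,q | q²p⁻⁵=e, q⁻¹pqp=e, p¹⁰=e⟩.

The conjugacy classes (representative and size) are:
  [e] (size 1), [p] (size 2), [p⁸] (size 2), [p⁷] (size 2), [p⁴] (size 2), [p⁵] (size 1), [p⁴q] (size 5), [p²q⁻¹] (size 5).
Class equation: 1 + 2 + 2 + 2 + 2 + 1 + 5 + 5 = 20 = |G|. So G has 8 conjugacy classes.

Answer: 8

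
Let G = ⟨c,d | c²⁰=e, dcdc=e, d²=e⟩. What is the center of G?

An element z ∈ Z(G) iff z commutes with every generator.
For example c¹⁰ is central: (c¹⁰)·c = c¹¹ = c·(c¹⁰); (c¹⁰)·d = c¹⁰d = d·(c¹⁰).
Whereas c ∉ Z(G) since c·d = cd ≠ c¹⁹d = d·c.
Checking each of the 40 elements this way gives Z(G) = {e, c¹⁰}, of order 2.

Answer: {e, c¹⁰}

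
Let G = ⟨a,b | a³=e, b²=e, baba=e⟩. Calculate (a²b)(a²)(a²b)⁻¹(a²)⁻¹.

[(a²b), (a²)] = (a²b)·(a²)·(a²b)⁻¹·(a²)⁻¹.
  (a²b) · (a²) = b
  b · (a²b) = a
  a · a = a²

Answer: a²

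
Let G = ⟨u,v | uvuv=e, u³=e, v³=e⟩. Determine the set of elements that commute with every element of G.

An element z ∈ Z(G) iff z commutes with every generator.
For example e is central: e·u = u = u·e; e·v = v = v·e.
Whereas u ∉ Z(G) since u·v = uv ≠ u²v² = v·u.
Checking each of the 12 elements this way gives Z(G) = {e}, of order 1.

Answer: {e}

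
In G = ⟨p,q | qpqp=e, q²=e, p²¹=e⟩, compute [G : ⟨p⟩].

First find ord(p) by computing successive powers:
  p¹ = p, p² = p², p³ = p³, p⁴ = p⁴, p⁵ = p⁵, p⁶ = p⁶, p⁷ = p⁷, p⁸ = p⁸, p⁹ = p⁹, p¹⁰ = p¹⁰, p¹¹ = p¹¹, p¹² = p¹², p¹³ = p¹³, p¹⁴ = p¹⁴, p¹⁵ = p¹⁵, p¹⁶ = p¹⁶, p¹⁷ = p¹⁷, p¹⁸ = p¹⁸, p¹⁹ = p¹⁹, p²⁰ = p²⁰, p²¹ = e.
So |⟨p⟩| = ord(p) = 21. With |G| = 42, by Lagrange [G : ⟨p⟩] = 42/21 = 2.

Answer: 2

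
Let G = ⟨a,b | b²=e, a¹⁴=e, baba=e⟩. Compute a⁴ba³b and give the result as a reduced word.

Multiply left to right, reducing at each step:
  (a⁴) · b = a⁴b
  (a⁴b) · a³ = ab
  (ab) · b = a

Answer: a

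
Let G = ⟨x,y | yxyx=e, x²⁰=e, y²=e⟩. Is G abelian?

x·y = xy but y·x = x¹⁹y, so x·y ≠ y·x and G is not abelian.

Answer: No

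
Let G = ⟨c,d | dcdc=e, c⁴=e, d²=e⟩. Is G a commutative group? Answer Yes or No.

c·d = cd but d·c = c³d, so c·d ≠ d·c and G is not abelian.

Answer: No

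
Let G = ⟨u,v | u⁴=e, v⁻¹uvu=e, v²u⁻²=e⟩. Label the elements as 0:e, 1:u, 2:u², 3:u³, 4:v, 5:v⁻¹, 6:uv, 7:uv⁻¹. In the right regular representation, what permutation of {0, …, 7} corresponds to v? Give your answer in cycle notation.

(0 4 2 5)(1 6 3 7)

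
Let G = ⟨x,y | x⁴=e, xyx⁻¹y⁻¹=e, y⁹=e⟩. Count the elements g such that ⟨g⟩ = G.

G is cyclic of order 36. An element generates G iff its order is 36, and a cyclic group of order 36 has exactly φ(36) = 12 such elements.

Answer: 12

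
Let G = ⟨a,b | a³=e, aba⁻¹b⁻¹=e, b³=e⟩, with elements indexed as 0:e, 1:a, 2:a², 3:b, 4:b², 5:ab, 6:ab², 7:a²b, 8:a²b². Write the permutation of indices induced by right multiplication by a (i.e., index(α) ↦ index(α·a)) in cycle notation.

(0 1 2)(3 5 7)(4 6 8)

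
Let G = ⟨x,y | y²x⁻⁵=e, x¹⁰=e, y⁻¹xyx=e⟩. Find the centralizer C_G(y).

⟨y⟩ ⊆ C_G(y) since powers of y commute with y; so |C_G(y)| ≥ |⟨y⟩| = 4.
By orbit–stabilizer, |C_G(y)| = |G| / |conj. class of y| = 20 / 5 = 4.
The 4 elements commuting with y are {e, x⁵, y, y⁻¹}.

Answer: {e, x⁵, y, y⁻¹}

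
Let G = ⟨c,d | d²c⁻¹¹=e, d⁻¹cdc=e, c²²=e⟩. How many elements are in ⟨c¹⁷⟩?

|⟨c¹⁷⟩| equals the order of c¹⁷. Compute successive powers until reaching e:
  (c¹⁷)¹ = c¹⁷, (c¹⁷)² = c¹², (c¹⁷)³ = c⁷, (c¹⁷)⁴ = c², (c¹⁷)⁵ = c¹⁹, (c¹⁷)⁶ = c¹⁴, (c¹⁷)⁷ = c⁹, (c¹⁷)⁸ = c⁴, (c¹⁷)⁹ = c²¹, (c¹⁷)¹⁰ = c¹⁶, (c¹⁷)¹¹ = c¹¹, (c¹⁷)¹² = c⁶, (c¹⁷)¹³ = c, (c¹⁷)¹⁴ = c¹⁸, (c¹⁷)¹⁵ = c¹³, (c¹⁷)¹⁶ = c⁸, (c¹⁷)¹⁷ = c³, (c¹⁷)¹⁸ = c²⁰, (c¹⁷)¹⁹ = c¹⁵, (c¹⁷)²⁰ = c¹⁰, (c¹⁷)²¹ = c⁵, (c¹⁷)²² = e.
The smallest positive k with (c¹⁷)ᵏ = e is 22, so |⟨c¹⁷⟩| = 22.

Answer: 22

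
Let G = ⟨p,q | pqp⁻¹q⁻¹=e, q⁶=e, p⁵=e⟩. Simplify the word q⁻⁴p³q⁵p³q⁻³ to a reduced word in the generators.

Multiply left to right, reducing at each step:
  (q²) · p³ = p³q²
  (p³q²) · q⁵ = p³q
  (p³q) · p³ = pq
  (pq) · q⁻³ = pq⁴

Answer: pq⁴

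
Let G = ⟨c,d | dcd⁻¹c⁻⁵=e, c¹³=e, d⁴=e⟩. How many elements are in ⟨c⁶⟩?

|⟨c⁶⟩| equals the order of c⁶. Compute successive powers until reaching e:
  (c⁶)¹ = c⁶, (c⁶)² = c¹², (c⁶)³ = c⁵, (c⁶)⁴ = c¹¹, (c⁶)⁵ = c⁴, (c⁶)⁶ = c¹⁰, (c⁶)⁷ = c³, (c⁶)⁸ = c⁹, (c⁶)⁹ = c², (c⁶)¹⁰ = c⁸, (c⁶)¹¹ = c, (c⁶)¹² = c⁷, (c⁶)¹³ = e.
The smallest positive k with (c⁶)ᵏ = e is 13, so |⟨c⁶⟩| = 13.

Answer: 13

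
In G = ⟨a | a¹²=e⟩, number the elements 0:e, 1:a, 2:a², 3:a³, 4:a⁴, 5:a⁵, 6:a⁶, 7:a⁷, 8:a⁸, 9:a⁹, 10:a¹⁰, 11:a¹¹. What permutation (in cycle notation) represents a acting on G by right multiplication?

(0 1 2 3 4 5 6 7 8 9 10 11)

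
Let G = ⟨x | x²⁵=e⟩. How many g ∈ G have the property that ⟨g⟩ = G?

G is cyclic of order 25. An element generates G iff its order is 25, and a cyclic group of order 25 has exactly φ(25) = 20 such elements.

Answer: 20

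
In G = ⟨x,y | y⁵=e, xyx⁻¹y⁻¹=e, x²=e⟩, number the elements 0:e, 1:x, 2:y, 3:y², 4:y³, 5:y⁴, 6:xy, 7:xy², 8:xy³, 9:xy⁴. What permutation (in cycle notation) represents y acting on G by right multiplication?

(0 2 3 4 5)(1 6 7 8 9)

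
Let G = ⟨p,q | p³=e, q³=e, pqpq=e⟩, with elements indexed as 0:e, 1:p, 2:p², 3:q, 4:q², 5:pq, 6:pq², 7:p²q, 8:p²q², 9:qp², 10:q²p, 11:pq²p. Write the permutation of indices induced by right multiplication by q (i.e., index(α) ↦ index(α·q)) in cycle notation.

(0 3 4)(1 5 6)(2 7 8)(9 11 10)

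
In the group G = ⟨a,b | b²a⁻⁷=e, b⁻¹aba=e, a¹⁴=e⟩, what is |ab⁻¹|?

Compute successive powers until reaching e:
  (ab⁻¹)¹ = ab⁻¹, (ab⁻¹)² = a⁷, (ab⁻¹)³ = ab, (ab⁻¹)⁴ = e.
The smallest positive k with (ab⁻¹)ᵏ = e is 4.

Answer: 4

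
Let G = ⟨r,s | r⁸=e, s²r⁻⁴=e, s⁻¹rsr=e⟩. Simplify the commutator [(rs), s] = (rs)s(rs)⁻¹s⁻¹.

[(rs), s] = (rs)·s·(rs)⁻¹·s⁻¹.
  (rs) · s = r⁵
  (r⁵) · (rs⁻¹) = r²s
  (r²s) · (s⁻¹) = r²

Answer: r²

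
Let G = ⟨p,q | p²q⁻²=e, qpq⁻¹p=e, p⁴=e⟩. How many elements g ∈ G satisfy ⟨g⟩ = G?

⟨g⟩ = G would require ord(g) = |G| = 8, but the maximum element order in G is 4 < 8. So G is not cyclic and no single element generates it: the count is 0.

Answer: 0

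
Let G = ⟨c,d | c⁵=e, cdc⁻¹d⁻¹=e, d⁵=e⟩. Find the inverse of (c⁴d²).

The order of (c⁴d²) is 5 (smallest k with (c⁴d²)ᵏ = e), so (c⁴d²)⁻¹ = (c⁴d²)⁴ = cd³.
Check: (c⁴d²) · (cd³) → (c⁴d²) · c = d²;   (d²) · d³ = e, giving e as required.

Answer: cd³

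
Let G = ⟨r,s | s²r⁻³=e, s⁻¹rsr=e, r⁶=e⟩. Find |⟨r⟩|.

|⟨r⟩| equals the order of r. Compute successive powers until reaching e:
  r¹ = r, r² = r², r³ = r³, r⁴ = r⁴, r⁵ = r⁵, r⁶ = e.
The smallest positive k with rᵏ = e is 6, so |⟨r⟩| = 6.

Answer: 6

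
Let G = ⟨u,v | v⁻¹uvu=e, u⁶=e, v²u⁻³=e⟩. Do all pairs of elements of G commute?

u·v = uv but v·u = u²v⁻¹, so u·v ≠ v·u and G is not abelian.

Answer: No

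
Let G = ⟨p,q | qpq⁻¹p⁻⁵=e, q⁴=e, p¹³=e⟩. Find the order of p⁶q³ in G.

Compute successive powers until reaching e:
  (p⁶q³)¹ = p⁶q³, (p⁶q³)² = p²q², (p⁶q³)³ = p⁹q, (p⁶q³)⁴ = e.
The smallest positive k with (p⁶q³)ᵏ = e is 4.

Answer: 4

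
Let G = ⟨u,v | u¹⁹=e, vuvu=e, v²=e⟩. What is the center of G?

An element z ∈ Z(G) iff z commutes with every generator.
For example e is central: e·u = u = u·e; e·v = v = v·e.
Whereas u ∉ Z(G) since u·v = uv ≠ u¹⁸v = v·u.
Checking each of the 38 elements this way gives Z(G) = {e}, of order 1.

Answer: {e}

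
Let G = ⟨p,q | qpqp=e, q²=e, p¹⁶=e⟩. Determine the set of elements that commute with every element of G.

An element z ∈ Z(G) iff z commutes with every generator.
For example p⁸ is central: (p⁸)·p = p⁹ = p·(p⁸); (p⁸)·q = p⁸q = q·(p⁸).
Whereas p ∉ Z(G) since p·q = pq ≠ p¹⁵q = q·p.
Checking each of the 32 elements this way gives Z(G) = {e, p⁸}, of order 2.

Answer: {e, p⁸}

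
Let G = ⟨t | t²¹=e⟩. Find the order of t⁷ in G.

Compute successive powers until reaching e:
  (t⁷)¹ = t⁷, (t⁷)² = t¹⁴, (t⁷)³ = e.
The smallest positive k with (t⁷)ᵏ = e is 3.

Answer: 3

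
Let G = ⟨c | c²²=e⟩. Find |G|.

G is generated by a single element, so G is cyclic. The relator gives c²² = e and no smaller power is forced to be e, so the 22 powers {c, e, c², c³, c⁴, c⁵, c⁶, c⁷, c⁸, c⁹, c²¹, c²⁰, c¹², c¹³, c¹¹, c¹⁰, c¹⁴, c¹⁵, c¹⁶, c¹⁷, c¹⁸, c¹⁹} are distinct. Hence |G| = 22.

Answer: 22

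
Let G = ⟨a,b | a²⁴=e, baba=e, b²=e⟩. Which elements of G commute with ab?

⟨ab⟩ ⊆ C_G(ab) since powers of ab commute with ab; so |C_G(ab)| ≥ |⟨ab⟩| = 2.
By orbit–stabilizer, |C_G(ab)| = |G| / |conj. class of ab| = 48 / 12 = 4.
The 4 elements commuting with ab are {e, a¹², ab, a¹³b}.

Answer: {e, a¹², ab, a¹³b}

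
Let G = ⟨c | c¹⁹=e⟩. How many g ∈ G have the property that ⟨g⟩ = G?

G is cyclic of order 19. An element generates G iff its order is 19, and a cyclic group of order 19 has exactly φ(19) = 18 such elements.

Answer: 18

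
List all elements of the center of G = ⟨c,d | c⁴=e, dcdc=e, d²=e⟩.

An element z ∈ Z(G) iff z commutes with every generator.
For example c² is central: (c²)·c = c³ = c·(c²); (c²)·d = c²d = d·(c²).
Whereas c ∉ Z(G) since c·d = cd ≠ c³d = d·c.
Checking each of the 8 elements this way gives Z(G) = {e, c²}, of order 2.

Answer: {e, c²}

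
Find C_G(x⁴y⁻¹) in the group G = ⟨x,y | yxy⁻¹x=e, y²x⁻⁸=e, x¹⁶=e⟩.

⟨x⁴y⁻¹⟩ ⊆ C_G(x⁴y⁻¹) since powers of x⁴y⁻¹ commute with x⁴y⁻¹; so |C_G(x⁴y⁻¹)| ≥ |⟨x⁴y⁻¹⟩| = 4.
By orbit–stabilizer, |C_G(x⁴y⁻¹)| = |G| / |conj. class of x⁴y⁻¹| = 32 / 8 = 4.
The 4 elements commuting with x⁴y⁻¹ are {e, x⁸, x⁴y, x⁴y⁻¹}.

Answer: {e, x⁸, x⁴y, x⁴y⁻¹}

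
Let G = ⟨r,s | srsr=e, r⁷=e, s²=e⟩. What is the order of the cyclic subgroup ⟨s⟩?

|⟨s⟩| equals the order of s. Compute successive powers until reaching e:
  s¹ = s, s² = e.
The smallest positive k with sᵏ = e is 2, so |⟨s⟩| = 2.

Answer: 2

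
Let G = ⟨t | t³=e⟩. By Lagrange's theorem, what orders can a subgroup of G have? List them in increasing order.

|G| = 3 = 3. By Lagrange's theorem the order of any subgroup divides 3; the divisors of 3 are 1, 3.

Answer: 1, 3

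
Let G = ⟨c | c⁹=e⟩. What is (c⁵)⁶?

Compute successive powers of (c⁵), reducing at each step:
  (c⁵)²: (c⁵) · c⁵ = c
  (c⁵)³: c · c⁵ = c⁶
  (c⁵)⁴: (c⁶) · c⁵ = c²
  (c⁵)⁵: (c²) · c⁵ = c⁷
  (c⁵)⁶: (c⁷) · c⁵ = c³

Answer: c³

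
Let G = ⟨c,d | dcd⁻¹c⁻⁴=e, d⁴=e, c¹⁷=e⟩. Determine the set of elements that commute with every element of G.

An element z ∈ Z(G) iff z commutes with every generator.
For example e is central: e·c = c = c·e; e·d = d = d·e.
Whereas c ∉ Z(G) since c·d = cd ≠ c⁴d = d·c.
Checking each of the 68 elements this way gives Z(G) = {e}, of order 1.

Answer: {e}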